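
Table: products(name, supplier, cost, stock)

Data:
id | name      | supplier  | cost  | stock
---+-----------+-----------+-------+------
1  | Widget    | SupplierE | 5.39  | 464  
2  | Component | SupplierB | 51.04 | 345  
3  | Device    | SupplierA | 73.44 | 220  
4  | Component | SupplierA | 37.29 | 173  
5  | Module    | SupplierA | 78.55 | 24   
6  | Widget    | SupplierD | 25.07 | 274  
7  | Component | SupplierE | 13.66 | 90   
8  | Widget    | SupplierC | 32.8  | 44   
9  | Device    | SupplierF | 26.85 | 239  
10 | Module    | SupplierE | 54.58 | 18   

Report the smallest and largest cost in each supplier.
SELECT supplier, MIN(cost), MAX(cost)
FROM products
GROUP BY supplier

Result:
  SupplierA: min=37.29, max=78.55
  SupplierB: min=51.04, max=51.04
  SupplierC: min=32.80, max=32.80
  SupplierD: min=25.07, max=25.07
  SupplierE: min=5.39, max=54.58
  SupplierF: min=26.85, max=26.85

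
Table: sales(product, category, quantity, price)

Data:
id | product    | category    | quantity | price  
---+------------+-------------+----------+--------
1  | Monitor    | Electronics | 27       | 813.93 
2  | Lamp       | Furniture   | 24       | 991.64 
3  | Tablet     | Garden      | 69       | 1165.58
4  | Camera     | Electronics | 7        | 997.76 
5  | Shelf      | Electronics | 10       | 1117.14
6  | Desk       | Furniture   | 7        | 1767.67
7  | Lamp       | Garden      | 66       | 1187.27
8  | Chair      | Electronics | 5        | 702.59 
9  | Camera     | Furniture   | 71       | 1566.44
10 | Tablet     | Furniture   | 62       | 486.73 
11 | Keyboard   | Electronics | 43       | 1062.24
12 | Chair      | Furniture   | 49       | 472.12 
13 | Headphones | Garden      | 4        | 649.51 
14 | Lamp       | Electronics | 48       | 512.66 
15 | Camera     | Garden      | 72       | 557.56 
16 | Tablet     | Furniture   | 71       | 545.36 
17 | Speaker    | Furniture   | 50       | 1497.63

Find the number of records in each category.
SELECT category, COUNT(*) as count
FROM sales
GROUP BY category

Result:
  Electronics: 6
  Furniture: 7
  Garden: 4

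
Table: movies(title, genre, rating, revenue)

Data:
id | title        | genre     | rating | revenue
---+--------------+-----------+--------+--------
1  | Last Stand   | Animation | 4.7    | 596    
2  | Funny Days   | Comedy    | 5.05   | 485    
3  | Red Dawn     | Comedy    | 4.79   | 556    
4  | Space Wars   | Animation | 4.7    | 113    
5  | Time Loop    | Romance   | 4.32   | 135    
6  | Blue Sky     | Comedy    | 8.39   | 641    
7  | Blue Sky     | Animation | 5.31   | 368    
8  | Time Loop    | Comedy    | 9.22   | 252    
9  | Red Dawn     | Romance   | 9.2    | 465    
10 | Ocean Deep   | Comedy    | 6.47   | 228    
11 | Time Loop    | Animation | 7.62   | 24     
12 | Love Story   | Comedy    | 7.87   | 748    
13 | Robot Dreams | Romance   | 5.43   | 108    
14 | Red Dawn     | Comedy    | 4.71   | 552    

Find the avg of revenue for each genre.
SELECT genre, AVG(revenue) as result
FROM movies
GROUP BY genre

Result:
  Animation: 275.25
  Comedy: 494.57
  Romance: 236.00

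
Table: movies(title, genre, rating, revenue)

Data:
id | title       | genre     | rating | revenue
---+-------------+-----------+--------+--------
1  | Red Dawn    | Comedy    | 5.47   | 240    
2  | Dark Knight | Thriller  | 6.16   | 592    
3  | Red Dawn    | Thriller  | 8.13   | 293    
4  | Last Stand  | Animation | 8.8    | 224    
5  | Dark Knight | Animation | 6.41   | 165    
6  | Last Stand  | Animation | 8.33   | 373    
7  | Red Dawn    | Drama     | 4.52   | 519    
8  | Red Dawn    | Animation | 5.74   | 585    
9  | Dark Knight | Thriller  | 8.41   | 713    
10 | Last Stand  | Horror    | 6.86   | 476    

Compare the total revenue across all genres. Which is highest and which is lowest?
SELECT genre, SUM(revenue)
FROM movies
GROUP BY genre
ORDER BY SUM(revenue)

All groups:
  Comedy: 240
  Horror: 476
  Drama: 519
  Animation: 1347
  Thriller: 1598

Highest: Thriller (1598)
Lowest: Comedy (240)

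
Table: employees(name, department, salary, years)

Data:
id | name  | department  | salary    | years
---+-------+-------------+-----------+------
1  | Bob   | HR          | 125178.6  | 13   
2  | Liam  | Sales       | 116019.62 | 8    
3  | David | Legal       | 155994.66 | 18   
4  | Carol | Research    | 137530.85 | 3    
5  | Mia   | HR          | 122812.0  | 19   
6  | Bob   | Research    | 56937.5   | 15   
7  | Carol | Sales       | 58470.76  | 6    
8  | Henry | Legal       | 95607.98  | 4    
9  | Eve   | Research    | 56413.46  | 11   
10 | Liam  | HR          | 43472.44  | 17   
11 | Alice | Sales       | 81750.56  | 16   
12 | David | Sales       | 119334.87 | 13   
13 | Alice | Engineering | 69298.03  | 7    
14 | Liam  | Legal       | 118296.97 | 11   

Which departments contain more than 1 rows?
SELECT department, COUNT(*) as cnt
FROM employees
GROUP BY department
HAVING COUNT(*) > 1

Result:
  HR: 3
  Legal: 3
  Research: 3
  Sales: 4

Note: HAVING filters groups after aggregation, WHERE filters rows before.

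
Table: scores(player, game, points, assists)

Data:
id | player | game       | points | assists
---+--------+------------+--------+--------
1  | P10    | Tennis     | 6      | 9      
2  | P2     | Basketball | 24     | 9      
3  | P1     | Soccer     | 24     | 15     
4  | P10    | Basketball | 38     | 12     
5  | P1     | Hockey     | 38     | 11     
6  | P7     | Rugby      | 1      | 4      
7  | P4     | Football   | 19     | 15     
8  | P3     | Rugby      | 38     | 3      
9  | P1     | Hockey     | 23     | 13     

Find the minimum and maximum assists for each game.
SELECT game, MIN(assists), MAX(assists)
FROM scores
GROUP BY game

Result:
  Basketball: min=9, max=12
  Football: min=15, max=15
  Hockey: min=11, max=13
  Rugby: min=3, max=4
  Soccer: min=15, max=15
  Tennis: min=9, max=9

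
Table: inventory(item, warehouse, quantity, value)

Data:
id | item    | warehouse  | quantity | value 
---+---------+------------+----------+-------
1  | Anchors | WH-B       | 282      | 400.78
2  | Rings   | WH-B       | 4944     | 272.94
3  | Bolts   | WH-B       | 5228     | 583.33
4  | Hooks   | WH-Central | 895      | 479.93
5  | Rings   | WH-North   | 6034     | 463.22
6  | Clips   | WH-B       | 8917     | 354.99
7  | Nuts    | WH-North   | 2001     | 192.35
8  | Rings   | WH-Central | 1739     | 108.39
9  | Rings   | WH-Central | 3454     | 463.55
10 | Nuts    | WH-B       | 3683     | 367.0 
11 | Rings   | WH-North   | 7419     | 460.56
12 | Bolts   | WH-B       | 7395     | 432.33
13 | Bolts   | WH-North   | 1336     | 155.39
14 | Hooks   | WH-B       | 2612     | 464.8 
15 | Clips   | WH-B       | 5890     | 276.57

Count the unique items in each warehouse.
SELECT warehouse, COUNT(DISTINCT item)
FROM inventory
GROUP BY warehouse

Result:
  WH-B: 6 distinct
  WH-Central: 2 distinct
  WH-North: 3 distinct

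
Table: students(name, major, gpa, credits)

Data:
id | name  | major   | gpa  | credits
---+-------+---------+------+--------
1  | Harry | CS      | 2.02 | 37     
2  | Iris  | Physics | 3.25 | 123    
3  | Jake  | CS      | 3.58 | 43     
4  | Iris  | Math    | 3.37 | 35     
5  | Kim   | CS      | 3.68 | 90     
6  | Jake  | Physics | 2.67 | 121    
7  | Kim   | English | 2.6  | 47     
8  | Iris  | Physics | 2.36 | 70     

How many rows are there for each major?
SELECT major, COUNT(*) as count
FROM students
GROUP BY major

Result:
  CS: 3
  English: 1
  Math: 1
  Physics: 3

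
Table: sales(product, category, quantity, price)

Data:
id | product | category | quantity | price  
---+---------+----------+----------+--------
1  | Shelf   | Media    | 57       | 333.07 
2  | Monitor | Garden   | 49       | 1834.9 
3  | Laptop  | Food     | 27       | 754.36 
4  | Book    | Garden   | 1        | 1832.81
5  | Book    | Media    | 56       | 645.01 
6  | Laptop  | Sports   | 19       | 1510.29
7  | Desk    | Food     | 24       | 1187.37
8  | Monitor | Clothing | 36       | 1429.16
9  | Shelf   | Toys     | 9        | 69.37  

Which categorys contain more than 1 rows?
SELECT category, COUNT(*) as cnt
FROM sales
GROUP BY category
HAVING COUNT(*) > 1

Result:
  Food: 2
  Garden: 2
  Media: 2

Note: HAVING filters groups after aggregation, WHERE filters rows before.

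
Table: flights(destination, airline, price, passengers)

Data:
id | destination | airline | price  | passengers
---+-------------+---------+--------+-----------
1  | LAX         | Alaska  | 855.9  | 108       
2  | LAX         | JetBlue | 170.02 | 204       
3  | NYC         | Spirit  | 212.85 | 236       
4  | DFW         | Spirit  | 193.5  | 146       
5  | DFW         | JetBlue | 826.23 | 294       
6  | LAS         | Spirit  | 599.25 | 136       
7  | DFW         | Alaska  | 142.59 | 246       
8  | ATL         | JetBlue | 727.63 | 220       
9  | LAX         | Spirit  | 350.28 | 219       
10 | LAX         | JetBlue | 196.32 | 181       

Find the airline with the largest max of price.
SELECT airline, MAX(price) as val
FROM flights
GROUP BY airline
ORDER BY val DESC
LIMIT 1

Result: Alaska with max(price) = 855.90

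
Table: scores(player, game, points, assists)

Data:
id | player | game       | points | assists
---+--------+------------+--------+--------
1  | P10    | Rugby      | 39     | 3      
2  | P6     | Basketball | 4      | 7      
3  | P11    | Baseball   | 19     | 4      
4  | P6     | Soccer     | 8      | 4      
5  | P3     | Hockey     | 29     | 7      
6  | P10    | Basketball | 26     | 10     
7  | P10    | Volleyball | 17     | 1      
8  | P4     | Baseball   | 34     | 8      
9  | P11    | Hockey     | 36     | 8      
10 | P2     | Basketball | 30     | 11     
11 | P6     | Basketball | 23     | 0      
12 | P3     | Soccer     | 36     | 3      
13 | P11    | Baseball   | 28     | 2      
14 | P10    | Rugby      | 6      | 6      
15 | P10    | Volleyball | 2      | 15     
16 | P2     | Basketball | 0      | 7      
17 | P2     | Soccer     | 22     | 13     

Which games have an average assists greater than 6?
SELECT game, AVG(assists)
FROM scores
GROUP BY game
HAVING AVG(assists) > 6

Result:
  Basketball: avg=7.00
  Hockey: avg=7.50
  Soccer: avg=6.67
  Volleyball: avg=8.00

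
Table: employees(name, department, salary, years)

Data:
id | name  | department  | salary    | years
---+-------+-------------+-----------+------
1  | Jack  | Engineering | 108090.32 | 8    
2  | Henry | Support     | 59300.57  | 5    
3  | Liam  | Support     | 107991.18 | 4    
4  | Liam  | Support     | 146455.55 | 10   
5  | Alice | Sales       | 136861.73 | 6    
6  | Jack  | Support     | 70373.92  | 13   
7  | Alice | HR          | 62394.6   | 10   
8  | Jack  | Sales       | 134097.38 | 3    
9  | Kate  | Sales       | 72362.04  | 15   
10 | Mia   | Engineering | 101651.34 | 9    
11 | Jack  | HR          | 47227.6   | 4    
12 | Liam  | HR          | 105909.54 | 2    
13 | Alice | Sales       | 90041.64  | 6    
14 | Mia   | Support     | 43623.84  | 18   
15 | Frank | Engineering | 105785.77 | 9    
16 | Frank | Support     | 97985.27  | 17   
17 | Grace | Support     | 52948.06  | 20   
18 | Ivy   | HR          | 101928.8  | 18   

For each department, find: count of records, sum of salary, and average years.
SELECT department,
       COUNT(*) as cnt,
       SUM(salary) as total_salary,
       AVG(years) as avg_years
FROM employees
GROUP BY department

Result:
  Engineering: 3 records, 315527.43 total salary, 8.67 avg years
  HR: 4 records, 317460.54 total salary, 8.50 avg years
  Sales: 4 records, 433362.79 total salary, 7.50 avg years
  Support: 7 records, 578678.39 total salary, 12.43 avg years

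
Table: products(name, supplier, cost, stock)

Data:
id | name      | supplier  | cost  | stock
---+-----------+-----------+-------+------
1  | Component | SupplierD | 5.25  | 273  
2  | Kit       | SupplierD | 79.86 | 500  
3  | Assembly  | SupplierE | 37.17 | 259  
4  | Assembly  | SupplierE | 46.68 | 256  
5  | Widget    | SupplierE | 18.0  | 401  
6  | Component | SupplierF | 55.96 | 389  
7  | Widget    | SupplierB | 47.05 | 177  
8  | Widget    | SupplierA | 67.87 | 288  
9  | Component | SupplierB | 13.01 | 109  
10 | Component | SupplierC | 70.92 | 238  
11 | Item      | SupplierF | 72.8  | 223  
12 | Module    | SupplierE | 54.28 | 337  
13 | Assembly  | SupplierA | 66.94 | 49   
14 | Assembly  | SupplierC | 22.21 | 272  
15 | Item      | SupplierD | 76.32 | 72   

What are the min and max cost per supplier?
SELECT supplier, MIN(cost), MAX(cost)
FROM products
GROUP BY supplier

Result:
  SupplierA: min=66.94, max=67.87
  SupplierB: min=13.01, max=47.05
  SupplierC: min=22.21, max=70.92
  SupplierD: min=5.25, max=79.86
  SupplierE: min=18.00, max=54.28
  SupplierF: min=55.96, max=72.80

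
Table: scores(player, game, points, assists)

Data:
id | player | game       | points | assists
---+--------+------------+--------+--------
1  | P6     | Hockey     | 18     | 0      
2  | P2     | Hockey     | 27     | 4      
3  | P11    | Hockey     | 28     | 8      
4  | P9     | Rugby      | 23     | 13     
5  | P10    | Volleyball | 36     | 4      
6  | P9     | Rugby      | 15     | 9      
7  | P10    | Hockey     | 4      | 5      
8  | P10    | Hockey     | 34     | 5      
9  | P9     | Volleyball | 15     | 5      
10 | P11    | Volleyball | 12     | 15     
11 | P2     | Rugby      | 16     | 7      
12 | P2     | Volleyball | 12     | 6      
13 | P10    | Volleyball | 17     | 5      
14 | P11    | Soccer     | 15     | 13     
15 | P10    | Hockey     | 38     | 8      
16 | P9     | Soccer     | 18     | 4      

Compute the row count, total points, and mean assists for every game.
SELECT game,
       COUNT(*) as cnt,
       SUM(points) as total_points,
       AVG(assists) as avg_assists
FROM scores
GROUP BY game

Result:
  Hockey: 6 records, 149 total points, 5.00 avg assists
  Rugby: 3 records, 54 total points, 9.67 avg assists
  Soccer: 2 records, 33 total points, 8.50 avg assists
  Volleyball: 5 records, 92 total points, 7.00 avg assists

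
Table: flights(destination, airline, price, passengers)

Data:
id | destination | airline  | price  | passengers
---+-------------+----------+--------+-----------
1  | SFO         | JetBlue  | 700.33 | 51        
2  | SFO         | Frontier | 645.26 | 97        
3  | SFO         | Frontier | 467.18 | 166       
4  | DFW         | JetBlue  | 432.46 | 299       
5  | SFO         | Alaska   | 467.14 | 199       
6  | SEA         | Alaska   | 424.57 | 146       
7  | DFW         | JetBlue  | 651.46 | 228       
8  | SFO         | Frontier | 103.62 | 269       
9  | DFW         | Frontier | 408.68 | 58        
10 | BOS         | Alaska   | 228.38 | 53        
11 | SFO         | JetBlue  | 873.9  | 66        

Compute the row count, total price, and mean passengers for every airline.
SELECT airline,
       COUNT(*) as cnt,
       SUM(price) as total_price,
       AVG(passengers) as avg_passengers
FROM flights
GROUP BY airline

Result:
  Alaska: 3 records, 1120.09 total price, 132.67 avg passengers
  Frontier: 4 records, 1624.74 total price, 147.50 avg passengers
  JetBlue: 4 records, 2658.15 total price, 161.00 avg passengers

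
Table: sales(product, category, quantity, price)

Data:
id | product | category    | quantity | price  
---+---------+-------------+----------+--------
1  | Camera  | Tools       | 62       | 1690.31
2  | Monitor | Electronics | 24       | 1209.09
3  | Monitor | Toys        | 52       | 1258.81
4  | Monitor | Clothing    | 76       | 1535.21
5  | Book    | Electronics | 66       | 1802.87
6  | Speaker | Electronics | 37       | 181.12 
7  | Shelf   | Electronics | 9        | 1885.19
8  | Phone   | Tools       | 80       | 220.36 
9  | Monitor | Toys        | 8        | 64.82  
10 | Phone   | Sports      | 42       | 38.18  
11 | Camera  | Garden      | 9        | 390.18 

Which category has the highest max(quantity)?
SELECT category, MAX(quantity) as val
FROM sales
GROUP BY category
ORDER BY val DESC
LIMIT 1

Result: Tools with max(quantity) = 80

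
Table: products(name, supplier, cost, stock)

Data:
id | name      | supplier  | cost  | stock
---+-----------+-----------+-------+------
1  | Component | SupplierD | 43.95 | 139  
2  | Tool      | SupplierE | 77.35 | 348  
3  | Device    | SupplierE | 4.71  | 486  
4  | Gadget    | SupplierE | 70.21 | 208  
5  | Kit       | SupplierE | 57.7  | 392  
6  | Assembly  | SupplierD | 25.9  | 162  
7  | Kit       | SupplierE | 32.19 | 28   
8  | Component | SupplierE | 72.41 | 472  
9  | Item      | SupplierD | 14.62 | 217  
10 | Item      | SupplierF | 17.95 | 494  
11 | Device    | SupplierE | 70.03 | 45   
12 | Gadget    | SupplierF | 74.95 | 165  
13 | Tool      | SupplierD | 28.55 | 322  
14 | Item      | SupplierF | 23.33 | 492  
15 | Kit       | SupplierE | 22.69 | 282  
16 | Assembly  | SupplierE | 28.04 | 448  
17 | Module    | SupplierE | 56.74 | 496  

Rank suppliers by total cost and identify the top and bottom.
SELECT supplier, SUM(cost)
FROM products
GROUP BY supplier
ORDER BY SUM(cost)

All groups:
  SupplierD: 113.02
  SupplierF: 116.23
  SupplierE: 492.07

Highest: SupplierE (492.07)
Lowest: SupplierD (113.02)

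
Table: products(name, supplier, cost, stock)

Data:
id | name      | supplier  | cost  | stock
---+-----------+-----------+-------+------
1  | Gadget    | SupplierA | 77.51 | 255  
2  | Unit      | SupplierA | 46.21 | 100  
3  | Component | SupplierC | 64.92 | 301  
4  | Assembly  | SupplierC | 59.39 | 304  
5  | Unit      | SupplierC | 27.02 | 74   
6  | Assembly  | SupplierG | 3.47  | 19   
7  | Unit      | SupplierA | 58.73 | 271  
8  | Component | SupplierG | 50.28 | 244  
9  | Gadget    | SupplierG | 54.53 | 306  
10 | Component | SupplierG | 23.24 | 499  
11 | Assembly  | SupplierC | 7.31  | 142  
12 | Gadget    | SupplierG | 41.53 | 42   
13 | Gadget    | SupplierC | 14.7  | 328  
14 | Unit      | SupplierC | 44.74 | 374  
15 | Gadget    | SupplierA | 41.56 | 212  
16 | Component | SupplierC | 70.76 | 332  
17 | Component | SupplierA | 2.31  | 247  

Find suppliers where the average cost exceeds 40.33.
SELECT supplier, AVG(cost)
FROM products
GROUP BY supplier
HAVING AVG(cost) > 40.33

Result:
  SupplierA: avg=45.26
  SupplierC: avg=41.26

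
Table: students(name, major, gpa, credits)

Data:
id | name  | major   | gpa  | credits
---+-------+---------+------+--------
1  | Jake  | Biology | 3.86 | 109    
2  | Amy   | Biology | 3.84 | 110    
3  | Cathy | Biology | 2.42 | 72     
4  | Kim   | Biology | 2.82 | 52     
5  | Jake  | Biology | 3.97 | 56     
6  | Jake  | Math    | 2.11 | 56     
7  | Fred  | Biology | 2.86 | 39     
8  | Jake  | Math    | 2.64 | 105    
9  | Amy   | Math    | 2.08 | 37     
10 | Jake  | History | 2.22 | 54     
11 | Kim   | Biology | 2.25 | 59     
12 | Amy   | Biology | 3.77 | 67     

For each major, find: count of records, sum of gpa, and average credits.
SELECT major,
       COUNT(*) as cnt,
       SUM(gpa) as total_gpa,
       AVG(credits) as avg_credits
FROM students
GROUP BY major

Result:
  Biology: 8 records, 25.79 total gpa, 70.50 avg credits
  History: 1 records, 2.22 total gpa, 54.00 avg credits
  Math: 3 records, 6.83 total gpa, 66.00 avg credits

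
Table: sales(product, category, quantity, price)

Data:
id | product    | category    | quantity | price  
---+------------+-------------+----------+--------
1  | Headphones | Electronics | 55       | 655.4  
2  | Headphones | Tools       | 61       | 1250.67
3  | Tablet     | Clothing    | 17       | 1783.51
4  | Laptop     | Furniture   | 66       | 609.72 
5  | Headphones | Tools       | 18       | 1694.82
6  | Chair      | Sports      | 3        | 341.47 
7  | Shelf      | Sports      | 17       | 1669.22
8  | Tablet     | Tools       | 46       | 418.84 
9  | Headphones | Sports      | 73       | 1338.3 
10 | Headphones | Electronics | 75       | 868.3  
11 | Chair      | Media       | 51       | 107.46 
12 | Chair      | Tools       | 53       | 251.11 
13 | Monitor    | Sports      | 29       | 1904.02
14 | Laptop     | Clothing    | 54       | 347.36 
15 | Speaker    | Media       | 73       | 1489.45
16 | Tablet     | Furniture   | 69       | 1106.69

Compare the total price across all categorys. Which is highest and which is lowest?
SELECT category, SUM(price)
FROM sales
GROUP BY category
ORDER BY SUM(price)

All groups:
  Electronics: 1523.70
  Media: 1596.91
  Furniture: 1716.41
  Clothing: 2130.87
  Tools: 3615.44
  Sports: 5253.01

Highest: Sports (5253.01)
Lowest: Electronics (1523.70)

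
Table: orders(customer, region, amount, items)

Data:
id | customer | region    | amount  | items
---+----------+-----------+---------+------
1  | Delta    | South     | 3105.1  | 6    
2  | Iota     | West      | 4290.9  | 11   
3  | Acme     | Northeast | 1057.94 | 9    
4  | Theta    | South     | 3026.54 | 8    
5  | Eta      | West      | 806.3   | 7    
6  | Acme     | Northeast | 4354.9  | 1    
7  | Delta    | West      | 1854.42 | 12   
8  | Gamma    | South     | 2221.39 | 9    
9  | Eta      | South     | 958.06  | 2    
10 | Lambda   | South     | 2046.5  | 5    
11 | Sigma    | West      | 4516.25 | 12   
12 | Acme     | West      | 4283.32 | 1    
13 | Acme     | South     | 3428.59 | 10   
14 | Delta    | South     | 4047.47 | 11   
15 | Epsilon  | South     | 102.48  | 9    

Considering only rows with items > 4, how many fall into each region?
SELECT region, COUNT(*)
FROM orders
WHERE items > 4
GROUP BY region

Note: WHERE filters rows before grouping.

Result:
  Northeast: 1
  South: 7
  West: 4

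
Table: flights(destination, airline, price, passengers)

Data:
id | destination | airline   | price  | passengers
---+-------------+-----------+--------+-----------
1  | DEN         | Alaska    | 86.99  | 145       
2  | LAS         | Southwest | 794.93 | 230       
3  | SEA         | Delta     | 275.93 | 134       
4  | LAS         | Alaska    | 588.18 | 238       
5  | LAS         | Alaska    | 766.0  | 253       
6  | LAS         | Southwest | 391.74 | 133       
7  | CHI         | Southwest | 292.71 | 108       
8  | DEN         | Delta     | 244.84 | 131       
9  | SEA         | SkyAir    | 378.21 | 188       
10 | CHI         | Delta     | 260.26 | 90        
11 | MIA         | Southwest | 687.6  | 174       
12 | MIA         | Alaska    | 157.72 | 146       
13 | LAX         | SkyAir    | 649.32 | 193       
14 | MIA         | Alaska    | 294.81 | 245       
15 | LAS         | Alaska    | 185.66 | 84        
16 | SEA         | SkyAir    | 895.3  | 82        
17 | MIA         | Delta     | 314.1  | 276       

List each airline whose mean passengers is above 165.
SELECT airline, AVG(passengers)
FROM flights
GROUP BY airline
HAVING AVG(passengers) > 165

Result:
  Alaska: avg=185.17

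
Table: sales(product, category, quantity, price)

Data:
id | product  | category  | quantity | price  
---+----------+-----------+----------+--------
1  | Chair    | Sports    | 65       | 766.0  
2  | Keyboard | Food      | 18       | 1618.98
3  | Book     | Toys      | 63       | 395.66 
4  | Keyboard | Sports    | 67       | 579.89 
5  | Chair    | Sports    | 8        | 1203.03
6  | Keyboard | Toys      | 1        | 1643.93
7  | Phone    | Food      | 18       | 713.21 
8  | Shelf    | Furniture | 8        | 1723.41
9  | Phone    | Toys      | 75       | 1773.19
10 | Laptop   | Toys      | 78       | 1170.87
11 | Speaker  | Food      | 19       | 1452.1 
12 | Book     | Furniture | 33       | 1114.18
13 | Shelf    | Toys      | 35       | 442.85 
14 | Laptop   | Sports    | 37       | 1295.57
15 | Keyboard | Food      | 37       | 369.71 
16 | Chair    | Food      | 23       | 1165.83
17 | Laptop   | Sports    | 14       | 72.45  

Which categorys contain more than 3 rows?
SELECT category, COUNT(*) as cnt
FROM sales
GROUP BY category
HAVING COUNT(*) > 3

Result:
  Food: 5
  Sports: 5
  Toys: 5

Note: HAVING filters groups after aggregation, WHERE filters rows before.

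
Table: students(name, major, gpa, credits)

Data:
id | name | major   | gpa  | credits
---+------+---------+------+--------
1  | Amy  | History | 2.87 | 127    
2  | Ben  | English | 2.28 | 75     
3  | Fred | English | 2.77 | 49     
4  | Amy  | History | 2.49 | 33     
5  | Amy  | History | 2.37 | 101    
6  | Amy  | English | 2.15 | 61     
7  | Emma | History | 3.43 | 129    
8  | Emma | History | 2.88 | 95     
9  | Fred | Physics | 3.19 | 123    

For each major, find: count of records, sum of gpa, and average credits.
SELECT major,
       COUNT(*) as cnt,
       SUM(gpa) as total_gpa,
       AVG(credits) as avg_credits
FROM students
GROUP BY major

Result:
  English: 3 records, 7.20 total gpa, 61.67 avg credits
  History: 5 records, 14.04 total gpa, 97.00 avg credits
  Physics: 1 records, 3.19 total gpa, 123.00 avg credits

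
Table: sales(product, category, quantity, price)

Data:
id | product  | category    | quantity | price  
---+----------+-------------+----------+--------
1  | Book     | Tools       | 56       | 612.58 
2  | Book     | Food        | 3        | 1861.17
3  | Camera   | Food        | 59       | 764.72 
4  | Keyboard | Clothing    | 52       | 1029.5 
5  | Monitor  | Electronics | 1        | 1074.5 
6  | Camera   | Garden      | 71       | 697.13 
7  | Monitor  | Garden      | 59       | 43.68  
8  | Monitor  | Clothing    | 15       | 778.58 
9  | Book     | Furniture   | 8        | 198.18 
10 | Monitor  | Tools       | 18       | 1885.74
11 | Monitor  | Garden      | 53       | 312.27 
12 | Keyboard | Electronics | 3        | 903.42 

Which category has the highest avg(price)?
SELECT category, AVG(price) as val
FROM sales
GROUP BY category
ORDER BY val DESC
LIMIT 1

Result: Food with avg(price) = 1312.95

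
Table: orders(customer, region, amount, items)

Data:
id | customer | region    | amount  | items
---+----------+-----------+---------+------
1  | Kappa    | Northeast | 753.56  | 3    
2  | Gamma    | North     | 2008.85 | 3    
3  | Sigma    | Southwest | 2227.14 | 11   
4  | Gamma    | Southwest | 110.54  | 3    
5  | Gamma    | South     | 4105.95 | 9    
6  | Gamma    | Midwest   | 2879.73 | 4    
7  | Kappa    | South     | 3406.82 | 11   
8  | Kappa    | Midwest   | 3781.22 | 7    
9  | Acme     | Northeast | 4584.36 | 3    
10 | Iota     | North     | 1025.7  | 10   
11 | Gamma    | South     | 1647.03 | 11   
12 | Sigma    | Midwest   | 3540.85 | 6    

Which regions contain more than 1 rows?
SELECT region, COUNT(*) as cnt
FROM orders
GROUP BY region
HAVING COUNT(*) > 1

Result:
  Midwest: 3
  North: 2
  Northeast: 2
  South: 3
  Southwest: 2

Note: HAVING filters groups after aggregation, WHERE filters rows before.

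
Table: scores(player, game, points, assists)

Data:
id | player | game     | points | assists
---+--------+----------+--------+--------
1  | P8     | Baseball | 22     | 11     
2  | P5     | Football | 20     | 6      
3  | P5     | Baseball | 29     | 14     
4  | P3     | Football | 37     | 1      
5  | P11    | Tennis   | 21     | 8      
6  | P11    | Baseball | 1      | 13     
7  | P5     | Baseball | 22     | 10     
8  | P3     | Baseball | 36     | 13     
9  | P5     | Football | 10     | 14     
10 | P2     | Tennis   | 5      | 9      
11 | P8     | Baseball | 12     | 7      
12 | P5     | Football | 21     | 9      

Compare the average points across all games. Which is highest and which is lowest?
SELECT game, AVG(points)
FROM scores
GROUP BY game
ORDER BY AVG(points)

All groups:
  Tennis: 13.00
  Baseball: 20.33
  Football: 22.00

Highest: Football (22.00)
Lowest: Tennis (13.00)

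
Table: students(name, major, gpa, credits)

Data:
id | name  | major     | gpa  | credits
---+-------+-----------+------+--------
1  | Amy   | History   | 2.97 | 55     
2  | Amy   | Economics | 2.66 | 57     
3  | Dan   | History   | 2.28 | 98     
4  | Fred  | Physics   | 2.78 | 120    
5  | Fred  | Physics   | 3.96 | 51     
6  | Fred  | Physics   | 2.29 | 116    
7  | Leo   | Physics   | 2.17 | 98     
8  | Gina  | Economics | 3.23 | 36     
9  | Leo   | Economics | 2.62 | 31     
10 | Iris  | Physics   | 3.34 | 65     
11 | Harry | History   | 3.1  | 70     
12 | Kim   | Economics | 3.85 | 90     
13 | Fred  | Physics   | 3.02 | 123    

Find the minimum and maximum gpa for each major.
SELECT major, MIN(gpa), MAX(gpa)
FROM students
GROUP BY major

Result:
  Economics: min=2.62, max=3.85
  History: min=2.28, max=3.10
  Physics: min=2.17, max=3.96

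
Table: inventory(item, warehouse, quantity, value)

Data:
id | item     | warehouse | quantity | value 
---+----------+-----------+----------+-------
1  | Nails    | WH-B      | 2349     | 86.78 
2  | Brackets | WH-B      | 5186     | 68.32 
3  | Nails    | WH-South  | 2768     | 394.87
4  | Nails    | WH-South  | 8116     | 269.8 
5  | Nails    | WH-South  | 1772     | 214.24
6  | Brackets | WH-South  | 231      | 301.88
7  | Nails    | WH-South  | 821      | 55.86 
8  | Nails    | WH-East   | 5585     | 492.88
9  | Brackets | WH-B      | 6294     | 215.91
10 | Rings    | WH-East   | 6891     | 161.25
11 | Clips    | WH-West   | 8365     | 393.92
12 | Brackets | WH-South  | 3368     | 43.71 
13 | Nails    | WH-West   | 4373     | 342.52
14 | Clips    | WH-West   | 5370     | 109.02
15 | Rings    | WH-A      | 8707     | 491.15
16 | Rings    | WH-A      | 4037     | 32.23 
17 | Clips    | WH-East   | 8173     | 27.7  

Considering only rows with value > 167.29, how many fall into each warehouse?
SELECT warehouse, COUNT(*)
FROM inventory
WHERE value > 167.29
GROUP BY warehouse

Note: WHERE filters rows before grouping.

Result:
  WH-A: 1
  WH-B: 1
  WH-East: 1
  WH-South: 4
  WH-West: 2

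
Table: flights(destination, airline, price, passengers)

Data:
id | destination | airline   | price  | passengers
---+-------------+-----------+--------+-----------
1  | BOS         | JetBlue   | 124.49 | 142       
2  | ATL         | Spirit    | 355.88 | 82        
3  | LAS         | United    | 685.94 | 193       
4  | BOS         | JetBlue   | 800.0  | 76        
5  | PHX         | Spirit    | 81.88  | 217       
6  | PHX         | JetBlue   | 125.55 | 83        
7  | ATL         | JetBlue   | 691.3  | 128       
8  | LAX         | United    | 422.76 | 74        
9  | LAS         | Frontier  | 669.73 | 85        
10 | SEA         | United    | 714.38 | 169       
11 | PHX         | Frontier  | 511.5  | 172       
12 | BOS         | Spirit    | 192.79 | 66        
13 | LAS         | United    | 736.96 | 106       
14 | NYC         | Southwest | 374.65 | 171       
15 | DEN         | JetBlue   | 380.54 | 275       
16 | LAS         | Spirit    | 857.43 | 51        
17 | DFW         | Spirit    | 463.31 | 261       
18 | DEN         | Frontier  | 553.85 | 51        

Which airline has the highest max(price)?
SELECT airline, MAX(price) as val
FROM flights
GROUP BY airline
ORDER BY val DESC
LIMIT 1

Result: Spirit with max(price) = 857.43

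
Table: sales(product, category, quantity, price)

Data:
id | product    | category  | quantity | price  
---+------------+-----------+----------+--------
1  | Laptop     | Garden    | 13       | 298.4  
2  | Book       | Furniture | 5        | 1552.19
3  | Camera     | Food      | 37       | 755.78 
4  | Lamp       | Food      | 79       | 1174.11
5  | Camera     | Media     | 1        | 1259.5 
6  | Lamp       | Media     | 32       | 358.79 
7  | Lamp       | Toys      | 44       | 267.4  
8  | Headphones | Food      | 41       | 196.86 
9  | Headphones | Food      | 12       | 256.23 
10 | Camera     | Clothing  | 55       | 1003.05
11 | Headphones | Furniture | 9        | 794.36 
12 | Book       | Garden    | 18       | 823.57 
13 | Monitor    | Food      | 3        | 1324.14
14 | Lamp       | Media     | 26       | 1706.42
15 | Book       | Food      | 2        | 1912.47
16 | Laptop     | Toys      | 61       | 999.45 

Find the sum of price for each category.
SELECT category, SUM(price) as result
FROM sales
GROUP BY category

Result:
  Clothing: 1003.05
  Food: 5619.59
  Furniture: 2346.55
  Garden: 1121.97
  Media: 3324.71
  Toys: 1266.85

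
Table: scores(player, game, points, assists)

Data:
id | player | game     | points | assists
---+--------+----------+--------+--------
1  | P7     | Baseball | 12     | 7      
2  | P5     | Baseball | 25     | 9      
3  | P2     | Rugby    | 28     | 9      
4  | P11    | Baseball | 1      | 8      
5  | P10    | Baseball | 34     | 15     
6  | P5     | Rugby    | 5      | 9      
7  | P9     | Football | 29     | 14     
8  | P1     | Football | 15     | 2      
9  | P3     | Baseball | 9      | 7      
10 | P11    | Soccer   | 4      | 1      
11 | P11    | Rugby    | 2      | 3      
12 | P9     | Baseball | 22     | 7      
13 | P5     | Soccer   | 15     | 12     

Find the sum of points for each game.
SELECT game, SUM(points) as result
FROM scores
GROUP BY game

Result:
  Baseball: 103
  Football: 44
  Rugby: 35
  Soccer: 19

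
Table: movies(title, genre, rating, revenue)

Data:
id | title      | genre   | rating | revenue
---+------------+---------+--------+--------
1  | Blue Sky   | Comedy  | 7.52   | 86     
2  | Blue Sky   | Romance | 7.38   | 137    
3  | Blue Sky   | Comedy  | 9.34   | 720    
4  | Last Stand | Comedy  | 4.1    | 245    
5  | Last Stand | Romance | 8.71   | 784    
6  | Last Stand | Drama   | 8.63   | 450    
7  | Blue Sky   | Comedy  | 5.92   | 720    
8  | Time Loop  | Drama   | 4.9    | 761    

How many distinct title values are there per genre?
SELECT genre, COUNT(DISTINCT title)
FROM movies
GROUP BY genre

Result:
  Comedy: 2 distinct
  Drama: 2 distinct
  Romance: 2 distinct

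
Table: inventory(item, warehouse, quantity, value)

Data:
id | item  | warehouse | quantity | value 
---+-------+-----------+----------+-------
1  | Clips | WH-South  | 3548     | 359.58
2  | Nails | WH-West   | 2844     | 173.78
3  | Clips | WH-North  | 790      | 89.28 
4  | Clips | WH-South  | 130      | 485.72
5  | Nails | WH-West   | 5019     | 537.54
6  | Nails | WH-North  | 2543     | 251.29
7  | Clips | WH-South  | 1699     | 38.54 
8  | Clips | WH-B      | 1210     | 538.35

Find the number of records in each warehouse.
SELECT warehouse, COUNT(*) as count
FROM inventory
GROUP BY warehouse

Result:
  WH-B: 1
  WH-North: 2
  WH-South: 3
  WH-West: 2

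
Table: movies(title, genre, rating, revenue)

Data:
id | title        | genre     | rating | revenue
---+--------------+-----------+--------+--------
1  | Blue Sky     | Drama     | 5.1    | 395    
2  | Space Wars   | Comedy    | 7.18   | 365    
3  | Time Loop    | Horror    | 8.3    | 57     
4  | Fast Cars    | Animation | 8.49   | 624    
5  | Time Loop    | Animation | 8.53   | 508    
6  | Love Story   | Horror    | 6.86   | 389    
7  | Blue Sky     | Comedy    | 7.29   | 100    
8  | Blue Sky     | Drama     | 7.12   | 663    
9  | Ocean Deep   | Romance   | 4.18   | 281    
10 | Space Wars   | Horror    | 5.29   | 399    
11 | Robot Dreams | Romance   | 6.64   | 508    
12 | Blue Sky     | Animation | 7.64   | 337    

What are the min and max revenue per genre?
SELECT genre, MIN(revenue), MAX(revenue)
FROM movies
GROUP BY genre

Result:
  Animation: min=337, max=624
  Comedy: min=100, max=365
  Drama: min=395, max=663
  Horror: min=57, max=399
  Romance: min=281, max=508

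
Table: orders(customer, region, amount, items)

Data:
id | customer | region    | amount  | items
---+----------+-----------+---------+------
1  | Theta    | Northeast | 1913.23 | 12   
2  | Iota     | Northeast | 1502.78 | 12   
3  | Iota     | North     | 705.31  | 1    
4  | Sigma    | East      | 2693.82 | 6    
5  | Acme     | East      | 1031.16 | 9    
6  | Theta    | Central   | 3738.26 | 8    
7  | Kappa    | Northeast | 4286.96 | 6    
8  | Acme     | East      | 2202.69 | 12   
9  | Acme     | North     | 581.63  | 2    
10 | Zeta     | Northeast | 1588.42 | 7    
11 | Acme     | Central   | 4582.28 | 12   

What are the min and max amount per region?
SELECT region, MIN(amount), MAX(amount)
FROM orders
GROUP BY region

Result:
  Central: min=3738.26, max=4582.28
  East: min=1031.16, max=2693.82
  North: min=581.63, max=705.31
  Northeast: min=1502.78, max=4286.96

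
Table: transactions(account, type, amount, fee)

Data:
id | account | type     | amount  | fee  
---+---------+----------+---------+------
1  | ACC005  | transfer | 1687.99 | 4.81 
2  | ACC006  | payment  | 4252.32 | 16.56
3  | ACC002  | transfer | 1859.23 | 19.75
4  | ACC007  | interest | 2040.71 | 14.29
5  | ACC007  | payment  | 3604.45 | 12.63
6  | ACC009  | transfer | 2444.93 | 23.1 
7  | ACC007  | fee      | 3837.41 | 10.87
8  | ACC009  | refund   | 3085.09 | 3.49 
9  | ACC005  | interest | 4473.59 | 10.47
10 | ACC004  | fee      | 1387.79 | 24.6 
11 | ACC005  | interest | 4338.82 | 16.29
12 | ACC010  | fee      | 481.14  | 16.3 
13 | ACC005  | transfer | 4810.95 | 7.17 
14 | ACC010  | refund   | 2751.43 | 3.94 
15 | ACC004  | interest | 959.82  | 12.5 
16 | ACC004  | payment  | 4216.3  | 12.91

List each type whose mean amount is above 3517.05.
SELECT type, AVG(amount)
FROM transactions
GROUP BY type
HAVING AVG(amount) > 3517.05

Result:
  payment: avg=4024.36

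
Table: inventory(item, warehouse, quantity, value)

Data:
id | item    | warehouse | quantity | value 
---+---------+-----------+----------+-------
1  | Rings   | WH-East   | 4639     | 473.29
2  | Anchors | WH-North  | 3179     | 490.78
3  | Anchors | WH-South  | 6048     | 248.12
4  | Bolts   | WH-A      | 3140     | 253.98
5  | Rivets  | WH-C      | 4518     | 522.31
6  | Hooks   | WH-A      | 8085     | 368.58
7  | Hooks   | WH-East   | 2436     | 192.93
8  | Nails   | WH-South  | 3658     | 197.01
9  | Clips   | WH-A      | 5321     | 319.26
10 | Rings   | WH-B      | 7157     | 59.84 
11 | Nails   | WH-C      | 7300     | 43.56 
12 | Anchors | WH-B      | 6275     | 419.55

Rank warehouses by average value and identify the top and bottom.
SELECT warehouse, AVG(value)
FROM inventory
GROUP BY warehouse
ORDER BY AVG(value)

All groups:
  WH-South: 222.57
  WH-B: 239.70
  WH-C: 282.94
  WH-A: 313.94
  WH-East: 333.11
  WH-North: 490.78

Highest: WH-North (490.78)
Lowest: WH-South (222.57)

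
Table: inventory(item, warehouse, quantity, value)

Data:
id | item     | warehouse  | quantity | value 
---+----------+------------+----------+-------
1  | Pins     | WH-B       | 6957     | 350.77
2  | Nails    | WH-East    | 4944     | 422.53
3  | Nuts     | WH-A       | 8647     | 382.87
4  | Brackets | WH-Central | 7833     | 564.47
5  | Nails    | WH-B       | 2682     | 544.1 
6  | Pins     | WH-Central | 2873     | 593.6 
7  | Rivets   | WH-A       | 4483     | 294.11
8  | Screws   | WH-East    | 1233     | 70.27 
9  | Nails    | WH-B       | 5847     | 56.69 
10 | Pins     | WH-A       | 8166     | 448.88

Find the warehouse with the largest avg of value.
SELECT warehouse, AVG(value) as val
FROM inventory
GROUP BY warehouse
ORDER BY val DESC
LIMIT 1

Result: WH-Central with avg(value) = 579.04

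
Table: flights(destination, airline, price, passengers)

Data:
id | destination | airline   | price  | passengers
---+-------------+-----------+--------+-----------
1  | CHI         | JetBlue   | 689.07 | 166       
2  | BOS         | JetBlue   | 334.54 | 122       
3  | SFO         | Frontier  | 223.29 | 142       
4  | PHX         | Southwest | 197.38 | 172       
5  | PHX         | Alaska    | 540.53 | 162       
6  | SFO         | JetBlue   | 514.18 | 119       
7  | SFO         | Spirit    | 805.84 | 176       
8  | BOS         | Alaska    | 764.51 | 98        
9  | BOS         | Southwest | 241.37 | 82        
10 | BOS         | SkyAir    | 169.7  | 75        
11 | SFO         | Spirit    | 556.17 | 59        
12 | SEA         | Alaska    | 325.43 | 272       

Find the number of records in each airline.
SELECT airline, COUNT(*) as count
FROM flights
GROUP BY airline

Result:
  Alaska: 3
  Frontier: 1
  JetBlue: 3
  SkyAir: 1
  Southwest: 2
  Spirit: 2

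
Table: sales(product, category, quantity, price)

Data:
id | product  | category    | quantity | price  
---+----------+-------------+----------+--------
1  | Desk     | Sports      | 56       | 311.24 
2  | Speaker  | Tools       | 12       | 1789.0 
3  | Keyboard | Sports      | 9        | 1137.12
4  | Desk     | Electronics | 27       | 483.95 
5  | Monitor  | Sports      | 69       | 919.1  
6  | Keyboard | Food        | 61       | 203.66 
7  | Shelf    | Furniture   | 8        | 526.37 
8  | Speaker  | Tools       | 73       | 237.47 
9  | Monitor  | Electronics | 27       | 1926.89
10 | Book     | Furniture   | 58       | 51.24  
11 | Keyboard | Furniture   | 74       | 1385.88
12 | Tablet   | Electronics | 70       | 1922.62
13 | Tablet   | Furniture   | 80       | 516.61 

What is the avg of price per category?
SELECT category, AVG(price) as result
FROM sales
GROUP BY category

Result:
  Electronics: 1444.49
  Food: 203.66
  Furniture: 620.03
  Sports: 789.15
  Tools: 1013.24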